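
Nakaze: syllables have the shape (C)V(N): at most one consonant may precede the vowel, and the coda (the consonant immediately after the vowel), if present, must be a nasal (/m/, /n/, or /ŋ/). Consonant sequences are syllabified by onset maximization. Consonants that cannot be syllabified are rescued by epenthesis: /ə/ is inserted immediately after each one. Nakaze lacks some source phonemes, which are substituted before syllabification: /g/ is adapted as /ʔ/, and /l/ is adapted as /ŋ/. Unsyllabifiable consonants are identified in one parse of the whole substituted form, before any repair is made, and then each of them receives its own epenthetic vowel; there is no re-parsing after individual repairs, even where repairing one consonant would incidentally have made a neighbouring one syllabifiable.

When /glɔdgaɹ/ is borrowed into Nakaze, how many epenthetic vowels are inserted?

After substitution the input is /ʔŋɔdʔaɹ/.
The unsyllabifiable consonants are /ʔ/, /d/, /ɹ/; each receives one epenthetic vowel.

3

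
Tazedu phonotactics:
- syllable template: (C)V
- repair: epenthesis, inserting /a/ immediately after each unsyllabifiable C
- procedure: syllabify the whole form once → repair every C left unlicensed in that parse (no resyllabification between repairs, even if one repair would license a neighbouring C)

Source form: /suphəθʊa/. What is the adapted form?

The consonants /p/ cannot be parsed into a legal (C)V syllable (no codas are permitted; onsets are limited to one consonant).
Epenthesis after each stranded consonant: /p/ → /pa/.

supahəθʊa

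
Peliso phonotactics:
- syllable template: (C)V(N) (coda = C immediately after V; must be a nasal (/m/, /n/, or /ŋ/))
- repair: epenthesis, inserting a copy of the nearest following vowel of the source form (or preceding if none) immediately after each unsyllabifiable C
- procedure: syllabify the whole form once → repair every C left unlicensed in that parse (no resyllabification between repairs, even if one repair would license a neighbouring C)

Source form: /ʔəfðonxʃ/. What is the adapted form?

ʔəfoðonxoʃo

Syllabifying with onset maximization leaves /f/, /x/, /ʃ/ stranded (only a nasal (/m/, /n/, or /ŋ/) is licensed in coda position; onsets are limited to one consonant).
Epenthesis after each stranded consonant: /f/ → /fo/, /x/ → /xo/, /ʃ/ → /ʃo/.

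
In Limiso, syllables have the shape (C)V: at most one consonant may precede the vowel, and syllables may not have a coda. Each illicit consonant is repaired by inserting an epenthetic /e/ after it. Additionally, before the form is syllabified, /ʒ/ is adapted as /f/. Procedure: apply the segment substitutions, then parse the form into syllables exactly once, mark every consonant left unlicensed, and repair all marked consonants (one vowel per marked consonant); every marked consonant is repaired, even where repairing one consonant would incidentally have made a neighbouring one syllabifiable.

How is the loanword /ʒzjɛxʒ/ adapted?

Substitution: /ʒ/ → /f/, giving /fzjɛxf/.
Syllabifying with onset maximization leaves /f/, /z/, /x/, /f/ stranded (no codas are permitted; onsets are limited to one consonant).
Epenthesis after each stranded consonant: /f/ → /fe/, /z/ → /ze/, /x/ → /xe/, /f/ → /fe/.

fezejɛxefe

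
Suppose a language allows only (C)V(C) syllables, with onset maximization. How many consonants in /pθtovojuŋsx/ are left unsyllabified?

4

The consonants /p/, /θ/, /s/, /x/ cannot be parsed into a legal (C)V(C) syllable (at most one coda consonant is licensed; onsets are limited to one consonant).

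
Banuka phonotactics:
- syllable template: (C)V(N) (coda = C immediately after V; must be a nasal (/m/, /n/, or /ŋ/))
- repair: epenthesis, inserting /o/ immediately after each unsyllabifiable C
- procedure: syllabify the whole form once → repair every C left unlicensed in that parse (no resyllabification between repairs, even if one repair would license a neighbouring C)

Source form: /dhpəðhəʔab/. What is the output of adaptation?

The consonants /d/, /h/, /ð/, /b/ cannot be parsed into a legal (C)V(N) syllable (only a nasal (/m/, /n/, or /ŋ/) is licensed in coda position; onsets are limited to one consonant).
Inserting the epenthetic vowel yields /d/ → /do/, /h/ → /ho/, /ð/ → /ðo/, /b/ → /bo/.

dohopəðohəʔabo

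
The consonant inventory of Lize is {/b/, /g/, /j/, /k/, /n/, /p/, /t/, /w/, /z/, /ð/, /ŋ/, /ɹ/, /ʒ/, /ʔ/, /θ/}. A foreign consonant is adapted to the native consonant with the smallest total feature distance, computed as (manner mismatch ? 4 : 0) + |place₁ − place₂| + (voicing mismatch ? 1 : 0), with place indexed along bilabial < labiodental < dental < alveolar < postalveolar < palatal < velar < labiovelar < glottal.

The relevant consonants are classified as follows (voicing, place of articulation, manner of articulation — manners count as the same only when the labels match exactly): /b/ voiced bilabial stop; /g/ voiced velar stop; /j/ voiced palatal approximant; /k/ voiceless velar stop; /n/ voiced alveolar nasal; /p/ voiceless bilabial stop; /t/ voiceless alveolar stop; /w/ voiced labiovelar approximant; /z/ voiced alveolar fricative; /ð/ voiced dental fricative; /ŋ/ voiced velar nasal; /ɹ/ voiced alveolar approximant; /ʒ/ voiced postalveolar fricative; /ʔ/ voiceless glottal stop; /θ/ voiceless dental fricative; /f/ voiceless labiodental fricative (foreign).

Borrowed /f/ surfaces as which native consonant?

θ

/θ/ is closest: same manner (fricative), place distance 1 (labiodental→dental), same voicing; total 1. Next closest is /ð/ at distance 2.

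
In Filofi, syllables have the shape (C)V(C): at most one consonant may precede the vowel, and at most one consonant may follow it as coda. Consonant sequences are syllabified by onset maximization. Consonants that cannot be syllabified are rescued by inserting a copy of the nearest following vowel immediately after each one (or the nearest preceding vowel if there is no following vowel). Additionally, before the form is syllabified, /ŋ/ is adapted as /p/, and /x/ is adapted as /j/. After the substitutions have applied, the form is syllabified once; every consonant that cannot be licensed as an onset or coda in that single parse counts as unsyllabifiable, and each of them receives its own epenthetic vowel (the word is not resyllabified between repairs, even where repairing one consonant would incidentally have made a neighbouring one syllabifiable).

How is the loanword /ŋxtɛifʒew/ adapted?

pɛjɛtɛifʒew

Substitution: /ŋ/ → /p/, /x/ → /j/, giving /pjtɛifʒew/.
Syllabifying with onset maximization leaves /p/, /j/ stranded (at most one coda consonant is licensed; onsets are limited to one consonant).
Each unlicensed consonant becomes the onset of a new syllable: /p/ → /pɛ/, /j/ → /jɛ/.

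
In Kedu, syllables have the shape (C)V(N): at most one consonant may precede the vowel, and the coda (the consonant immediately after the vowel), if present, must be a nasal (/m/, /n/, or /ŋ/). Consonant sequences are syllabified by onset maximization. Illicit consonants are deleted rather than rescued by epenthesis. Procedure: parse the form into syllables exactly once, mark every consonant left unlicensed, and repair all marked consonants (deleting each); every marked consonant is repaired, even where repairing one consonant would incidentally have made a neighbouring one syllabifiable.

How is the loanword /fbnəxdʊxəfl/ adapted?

nədʊxə

Under (C)V(N), the unsyllabifiable consonants are /f/, /b/, /x/, /f/, /l/ (only a nasal (/m/, /n/, or /ŋ/) is licensed in coda position; onsets are limited to one consonant).
Each unlicensed consonant is deleted: /f/, /b/, /x/, /f/, /l/.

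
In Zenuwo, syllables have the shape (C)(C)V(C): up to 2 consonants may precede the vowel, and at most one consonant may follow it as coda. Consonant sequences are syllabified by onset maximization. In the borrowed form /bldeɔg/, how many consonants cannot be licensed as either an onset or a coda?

1

Under (C)(C)V(C), the unsyllabifiable consonants are /b/ (at most one coda consonant is licensed; onsets may contain at most 2 consonants).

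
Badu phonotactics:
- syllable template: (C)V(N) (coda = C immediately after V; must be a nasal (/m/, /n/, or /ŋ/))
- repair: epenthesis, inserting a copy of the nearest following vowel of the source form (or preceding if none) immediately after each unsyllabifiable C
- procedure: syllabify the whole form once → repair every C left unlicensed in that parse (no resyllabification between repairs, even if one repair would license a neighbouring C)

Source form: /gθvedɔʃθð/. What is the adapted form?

geθevedɔʃɔθɔðɔ

Under (C)V(N), the unsyllabifiable consonants are /g/, /θ/, /ʃ/, /θ/, /ð/ (only a nasal (/m/, /n/, or /ŋ/) is licensed in coda position; onsets are limited to one consonant).
Epenthesis after each stranded consonant: /g/ → /ge/, /θ/ → /θe/, /ʃ/ → /ʃɔ/, /θ/ → /θɔ/, /ð/ → /ðɔ/.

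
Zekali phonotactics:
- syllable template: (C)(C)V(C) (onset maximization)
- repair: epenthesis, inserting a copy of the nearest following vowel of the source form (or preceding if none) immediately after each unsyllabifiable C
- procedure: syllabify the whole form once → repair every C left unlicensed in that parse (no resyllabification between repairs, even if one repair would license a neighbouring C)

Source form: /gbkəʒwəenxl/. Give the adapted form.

gəbkəʒwəenxele

The consonants /g/, /x/, /l/ cannot be parsed into a legal (C)(C)V(C) syllable (at most one coda consonant is licensed; onsets may contain at most 2 consonants).
Epenthesis after each stranded consonant: /g/ → /gə/, /x/ → /xe/, /l/ → /le/.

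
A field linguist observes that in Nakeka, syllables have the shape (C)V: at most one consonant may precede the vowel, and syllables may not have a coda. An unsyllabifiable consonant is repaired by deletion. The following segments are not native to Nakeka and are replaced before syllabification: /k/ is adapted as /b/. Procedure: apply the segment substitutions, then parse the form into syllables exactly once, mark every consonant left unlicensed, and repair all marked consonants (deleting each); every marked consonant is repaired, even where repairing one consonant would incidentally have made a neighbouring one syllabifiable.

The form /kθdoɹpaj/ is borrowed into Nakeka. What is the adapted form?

dopa

Substitution: /k/ → /b/, giving /bθdoɹpaj/.
The consonants /b/, /θ/, /ɹ/, /j/ cannot be parsed into a legal (C)V syllable (no codas are permitted; onsets are limited to one consonant).
Deleting the stranded consonants removes /b/, /θ/, /ɹ/, /j/.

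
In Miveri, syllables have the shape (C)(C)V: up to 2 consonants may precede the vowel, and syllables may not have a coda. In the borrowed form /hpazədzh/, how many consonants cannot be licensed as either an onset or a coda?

3

Syllabifying with onset maximization leaves /d/, /z/, /h/ stranded (no codas are permitted; onsets may contain at most 2 consonants).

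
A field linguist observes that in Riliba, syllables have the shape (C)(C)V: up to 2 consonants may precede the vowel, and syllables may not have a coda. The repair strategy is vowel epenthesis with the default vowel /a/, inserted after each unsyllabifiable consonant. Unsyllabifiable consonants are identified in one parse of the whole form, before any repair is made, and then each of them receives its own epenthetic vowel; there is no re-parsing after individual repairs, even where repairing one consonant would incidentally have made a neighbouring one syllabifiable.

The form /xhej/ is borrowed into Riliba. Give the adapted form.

Under (C)(C)V, the unsyllabifiable consonants are /j/ (no codas are permitted; onsets may contain at most 2 consonants).
Epenthesis after each stranded consonant: /j/ → /ja/.

xheja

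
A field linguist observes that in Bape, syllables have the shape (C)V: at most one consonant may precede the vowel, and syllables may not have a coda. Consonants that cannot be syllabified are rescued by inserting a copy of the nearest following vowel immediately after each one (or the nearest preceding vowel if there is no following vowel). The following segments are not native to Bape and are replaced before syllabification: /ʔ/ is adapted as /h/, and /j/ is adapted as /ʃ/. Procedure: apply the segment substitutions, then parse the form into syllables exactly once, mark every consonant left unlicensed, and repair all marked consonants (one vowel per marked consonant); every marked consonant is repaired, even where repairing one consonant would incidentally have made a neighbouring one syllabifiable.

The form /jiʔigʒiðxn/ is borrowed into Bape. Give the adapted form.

ʃihigiʒiðixini

Substitution: /j/ → /ʃ/, /ʔ/ → /h/, giving /ʃihigʒiðxn/.
Syllabifying with onset maximization leaves /g/, /ð/, /x/, /n/ stranded (no codas are permitted; onsets are limited to one consonant).
Epenthesis after each stranded consonant: /g/ → /gi/, /ð/ → /ði/, /x/ → /xi/, /n/ → /ni/.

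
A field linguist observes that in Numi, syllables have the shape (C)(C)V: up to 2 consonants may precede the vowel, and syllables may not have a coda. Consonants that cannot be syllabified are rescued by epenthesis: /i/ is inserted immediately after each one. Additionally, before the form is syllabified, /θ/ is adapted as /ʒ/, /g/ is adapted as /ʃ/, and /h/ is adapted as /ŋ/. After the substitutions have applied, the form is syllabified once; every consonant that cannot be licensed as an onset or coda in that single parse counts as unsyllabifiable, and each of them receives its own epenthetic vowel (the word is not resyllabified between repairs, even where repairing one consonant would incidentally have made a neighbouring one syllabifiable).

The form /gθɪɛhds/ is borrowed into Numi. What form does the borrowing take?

ʃʒɪɛŋidisi

Substitution: /g/ → /ʃ/, /θ/ → /ʒ/, /h/ → /ŋ/, giving /ʃʒɪɛŋds/.
The consonants /ŋ/, /d/, /s/ cannot be parsed into a legal (C)(C)V syllable (no codas are permitted; onsets may contain at most 2 consonants).
Inserting the epenthetic vowel yields /ŋ/ → /ŋi/, /d/ → /di/, /s/ → /si/.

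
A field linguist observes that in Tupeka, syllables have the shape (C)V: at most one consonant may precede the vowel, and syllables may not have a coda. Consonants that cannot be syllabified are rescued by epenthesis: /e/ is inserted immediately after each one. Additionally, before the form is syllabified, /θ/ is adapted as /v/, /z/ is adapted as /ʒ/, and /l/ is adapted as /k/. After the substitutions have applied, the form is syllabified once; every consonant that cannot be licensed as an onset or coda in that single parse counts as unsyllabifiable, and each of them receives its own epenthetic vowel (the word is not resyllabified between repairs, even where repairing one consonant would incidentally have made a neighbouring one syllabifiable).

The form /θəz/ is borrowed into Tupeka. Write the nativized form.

Substitution: /θ/ → /v/, /z/ → /ʒ/, giving /vəʒ/.
The consonants /ʒ/ cannot be parsed into a legal (C)V syllable (no codas are permitted; onsets are limited to one consonant).
Epenthesis after each stranded consonant: /ʒ/ → /ʒe/.

vəʒe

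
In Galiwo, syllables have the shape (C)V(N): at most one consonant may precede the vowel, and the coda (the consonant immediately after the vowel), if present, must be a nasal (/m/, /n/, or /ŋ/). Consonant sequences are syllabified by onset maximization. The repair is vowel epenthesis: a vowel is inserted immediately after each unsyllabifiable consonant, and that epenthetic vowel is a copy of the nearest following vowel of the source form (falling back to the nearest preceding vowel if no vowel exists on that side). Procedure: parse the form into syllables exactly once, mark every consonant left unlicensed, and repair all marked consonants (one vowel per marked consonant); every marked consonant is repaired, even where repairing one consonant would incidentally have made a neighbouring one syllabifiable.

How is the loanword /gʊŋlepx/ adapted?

Under (C)V(N), the unsyllabifiable consonants are /p/, /x/ (only a nasal (/m/, /n/, or /ŋ/) is licensed in coda position; onsets are limited to one consonant).
Epenthesis after each stranded consonant: /p/ → /pe/, /x/ → /xe/.

gʊŋlepexe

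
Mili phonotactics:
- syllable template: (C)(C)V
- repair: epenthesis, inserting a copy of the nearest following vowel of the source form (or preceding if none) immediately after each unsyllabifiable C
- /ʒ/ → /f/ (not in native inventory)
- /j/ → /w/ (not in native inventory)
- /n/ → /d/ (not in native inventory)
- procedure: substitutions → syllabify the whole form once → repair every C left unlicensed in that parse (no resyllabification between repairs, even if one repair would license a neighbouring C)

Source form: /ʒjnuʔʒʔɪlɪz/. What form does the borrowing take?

fuwduʔɪfʔɪlɪzɪ

Substitution: /ʒ/ → /f/, /j/ → /w/, /n/ → /d/, giving /fwduʔfʔɪlɪz/.
The consonants /f/, /ʔ/, /z/ cannot be parsed into a legal (C)(C)V syllable (no codas are permitted; onsets may contain at most 2 consonants).
Inserting the epenthetic vowel yields /f/ → /fu/, /ʔ/ → /ʔɪ/, /z/ → /zɪ/.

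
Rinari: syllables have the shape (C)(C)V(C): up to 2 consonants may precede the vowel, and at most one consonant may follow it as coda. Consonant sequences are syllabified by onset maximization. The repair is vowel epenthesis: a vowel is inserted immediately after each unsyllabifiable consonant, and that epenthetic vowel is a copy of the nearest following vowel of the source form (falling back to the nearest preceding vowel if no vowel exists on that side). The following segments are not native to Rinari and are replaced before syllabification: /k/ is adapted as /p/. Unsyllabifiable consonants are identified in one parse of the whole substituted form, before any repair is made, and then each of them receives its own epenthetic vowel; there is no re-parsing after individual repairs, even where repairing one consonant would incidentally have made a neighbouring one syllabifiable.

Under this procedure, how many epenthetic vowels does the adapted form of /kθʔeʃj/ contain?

After substitution the input is /pθʔeʃj/.
The unsyllabifiable consonants are /p/, /j/; each receives one epenthetic vowel.

2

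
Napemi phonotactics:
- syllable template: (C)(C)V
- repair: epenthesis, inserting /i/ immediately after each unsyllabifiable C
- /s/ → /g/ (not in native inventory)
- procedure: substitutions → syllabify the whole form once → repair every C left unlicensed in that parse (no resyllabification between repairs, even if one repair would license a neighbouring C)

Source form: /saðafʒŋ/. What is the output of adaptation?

gaðafiʒiŋi

Substitution: /s/ → /g/, giving /gaðafʒŋ/.
Under (C)(C)V, the unsyllabifiable consonants are /f/, /ʒ/, /ŋ/ (no codas are permitted; onsets may contain at most 2 consonants).
Inserting the epenthetic vowel yields /f/ → /fi/, /ʒ/ → /ʒi/, /ŋ/ → /ŋi/.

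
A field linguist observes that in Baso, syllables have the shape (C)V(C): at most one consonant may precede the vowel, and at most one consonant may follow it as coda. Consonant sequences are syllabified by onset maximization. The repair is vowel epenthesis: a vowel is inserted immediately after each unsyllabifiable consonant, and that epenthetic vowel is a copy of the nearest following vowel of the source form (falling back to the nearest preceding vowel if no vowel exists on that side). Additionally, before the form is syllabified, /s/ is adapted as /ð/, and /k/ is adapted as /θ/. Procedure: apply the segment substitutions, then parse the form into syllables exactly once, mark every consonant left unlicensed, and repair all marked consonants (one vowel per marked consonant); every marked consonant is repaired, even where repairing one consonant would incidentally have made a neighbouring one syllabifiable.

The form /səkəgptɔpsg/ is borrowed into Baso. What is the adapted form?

ðəθəgpɔtɔpðɔgɔ

Substitution: /s/ → /ð/, /k/ → /θ/, giving /ðəθəgptɔpðg/.
Under (C)V(C), the unsyllabifiable consonants are /p/, /ð/, /g/ (at most one coda consonant is licensed; onsets are limited to one consonant).
Inserting the epenthetic vowel yields /p/ → /pɔ/, /ð/ → /ðɔ/, /g/ → /gɔ/.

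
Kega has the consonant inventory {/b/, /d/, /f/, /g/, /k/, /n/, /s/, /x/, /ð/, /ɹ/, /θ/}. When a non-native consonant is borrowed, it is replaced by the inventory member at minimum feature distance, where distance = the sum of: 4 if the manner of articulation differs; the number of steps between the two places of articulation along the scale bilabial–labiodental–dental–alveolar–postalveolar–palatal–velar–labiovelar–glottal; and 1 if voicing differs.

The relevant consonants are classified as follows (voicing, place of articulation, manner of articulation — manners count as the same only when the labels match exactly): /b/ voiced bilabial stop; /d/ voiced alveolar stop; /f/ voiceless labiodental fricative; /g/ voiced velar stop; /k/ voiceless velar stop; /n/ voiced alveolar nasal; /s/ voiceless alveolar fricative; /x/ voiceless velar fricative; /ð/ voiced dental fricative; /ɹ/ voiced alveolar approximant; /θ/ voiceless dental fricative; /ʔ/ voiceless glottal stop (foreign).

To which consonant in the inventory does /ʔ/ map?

/k/ is closest: same manner (stop), place distance 2 (glottal→velar), same voicing; total 2. Next closest is /g/ at distance 3.

k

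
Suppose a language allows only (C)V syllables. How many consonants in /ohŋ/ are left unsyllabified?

The consonants /h/, /ŋ/ cannot be parsed into a legal (C)V syllable (no codas are permitted; onsets are limited to one consonant).

2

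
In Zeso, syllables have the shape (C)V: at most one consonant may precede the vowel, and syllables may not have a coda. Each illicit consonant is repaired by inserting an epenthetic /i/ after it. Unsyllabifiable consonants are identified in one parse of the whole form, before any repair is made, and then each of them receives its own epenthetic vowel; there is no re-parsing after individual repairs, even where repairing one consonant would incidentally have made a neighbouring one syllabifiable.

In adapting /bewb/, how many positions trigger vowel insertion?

2

The unsyllabifiable consonants are /w/, /b/; each receives one epenthetic vowel.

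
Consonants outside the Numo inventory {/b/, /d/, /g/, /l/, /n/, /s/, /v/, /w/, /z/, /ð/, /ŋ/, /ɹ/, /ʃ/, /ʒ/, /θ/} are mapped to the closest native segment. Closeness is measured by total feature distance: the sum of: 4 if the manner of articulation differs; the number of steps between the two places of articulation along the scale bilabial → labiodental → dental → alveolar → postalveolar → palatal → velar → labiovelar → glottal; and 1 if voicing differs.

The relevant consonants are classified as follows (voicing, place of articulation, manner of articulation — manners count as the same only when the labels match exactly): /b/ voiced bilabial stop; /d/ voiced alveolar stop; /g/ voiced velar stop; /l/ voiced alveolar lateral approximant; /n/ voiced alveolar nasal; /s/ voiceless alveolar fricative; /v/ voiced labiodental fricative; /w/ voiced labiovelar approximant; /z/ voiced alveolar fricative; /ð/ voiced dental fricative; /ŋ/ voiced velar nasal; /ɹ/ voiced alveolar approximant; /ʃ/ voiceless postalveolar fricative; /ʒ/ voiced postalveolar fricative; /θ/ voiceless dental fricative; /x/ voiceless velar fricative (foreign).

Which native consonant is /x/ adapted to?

ʃ

/ʃ/ is closest: same manner (fricative), place distance 2 (velar→postalveolar), same voicing; total 2. Next closest is /s/ at distance 3.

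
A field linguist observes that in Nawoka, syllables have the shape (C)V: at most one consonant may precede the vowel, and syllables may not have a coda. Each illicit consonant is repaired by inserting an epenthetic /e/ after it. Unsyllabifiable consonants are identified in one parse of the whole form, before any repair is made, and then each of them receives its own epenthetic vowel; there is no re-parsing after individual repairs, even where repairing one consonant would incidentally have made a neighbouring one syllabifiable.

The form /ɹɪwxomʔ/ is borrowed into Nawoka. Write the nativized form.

ɹɪwexomeʔe

Under (C)V, the unsyllabifiable consonants are /w/, /m/, /ʔ/ (no codas are permitted; onsets are limited to one consonant).
Epenthesis after each stranded consonant: /w/ → /we/, /m/ → /me/, /ʔ/ → /ʔe/.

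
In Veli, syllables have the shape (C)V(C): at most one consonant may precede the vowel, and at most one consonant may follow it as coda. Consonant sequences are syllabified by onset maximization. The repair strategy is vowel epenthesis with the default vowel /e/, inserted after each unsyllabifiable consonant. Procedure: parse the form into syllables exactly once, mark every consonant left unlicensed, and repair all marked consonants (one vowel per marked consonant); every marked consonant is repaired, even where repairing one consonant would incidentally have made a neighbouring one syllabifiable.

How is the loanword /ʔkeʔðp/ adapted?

Under (C)V(C), the unsyllabifiable consonants are /ʔ/, /ð/, /p/ (at most one coda consonant is licensed; onsets are limited to one consonant).
Epenthesis after each stranded consonant: /ʔ/ → /ʔe/, /ð/ → /ðe/, /p/ → /pe/.

ʔekeʔðepe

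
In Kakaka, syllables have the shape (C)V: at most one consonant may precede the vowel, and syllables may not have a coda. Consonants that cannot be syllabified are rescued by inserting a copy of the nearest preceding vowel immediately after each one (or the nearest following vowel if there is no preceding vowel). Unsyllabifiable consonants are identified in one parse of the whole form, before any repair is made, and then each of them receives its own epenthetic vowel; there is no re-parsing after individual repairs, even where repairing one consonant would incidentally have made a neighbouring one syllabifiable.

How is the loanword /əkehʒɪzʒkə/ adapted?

Under (C)V, the unsyllabifiable consonants are /h/, /z/, /ʒ/ (no codas are permitted; onsets are limited to one consonant).
Epenthesis after each stranded consonant: /h/ → /he/, /z/ → /zɪ/, /ʒ/ → /ʒɪ/.

əkeheʒɪzɪʒɪkə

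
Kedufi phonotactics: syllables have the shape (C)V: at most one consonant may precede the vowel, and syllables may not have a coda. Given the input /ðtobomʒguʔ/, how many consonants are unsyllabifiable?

The consonants /ð/, /m/, /ʒ/, /ʔ/ cannot be parsed into a legal (C)V syllable (no codas are permitted; onsets are limited to one consonant).

4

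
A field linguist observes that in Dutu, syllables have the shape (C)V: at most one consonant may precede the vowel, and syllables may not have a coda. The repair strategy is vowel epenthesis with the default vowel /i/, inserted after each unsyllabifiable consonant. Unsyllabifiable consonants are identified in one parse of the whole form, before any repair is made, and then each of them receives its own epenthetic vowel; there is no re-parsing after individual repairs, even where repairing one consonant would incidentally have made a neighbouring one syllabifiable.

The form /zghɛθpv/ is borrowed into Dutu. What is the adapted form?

zigihɛθipivi

Under (C)V, the unsyllabifiable consonants are /z/, /g/, /θ/, /p/, /v/ (no codas are permitted; onsets are limited to one consonant).
Epenthesis after each stranded consonant: /z/ → /zi/, /g/ → /gi/, /θ/ → /θi/, /p/ → /pi/, /v/ → /vi/.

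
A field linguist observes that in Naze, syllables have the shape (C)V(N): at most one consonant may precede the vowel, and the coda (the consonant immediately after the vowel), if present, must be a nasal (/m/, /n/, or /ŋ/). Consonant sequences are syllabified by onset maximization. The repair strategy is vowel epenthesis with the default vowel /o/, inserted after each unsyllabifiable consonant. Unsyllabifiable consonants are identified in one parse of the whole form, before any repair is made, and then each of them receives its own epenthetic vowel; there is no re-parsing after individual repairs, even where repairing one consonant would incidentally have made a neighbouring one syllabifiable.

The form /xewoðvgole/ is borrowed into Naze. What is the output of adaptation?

xewoðovogole

The consonants /ð/, /v/ cannot be parsed into a legal (C)V(N) syllable (only a nasal (/m/, /n/, or /ŋ/) is licensed in coda position; onsets are limited to one consonant).
Inserting the epenthetic vowel yields /ð/ → /ðo/, /v/ → /vo/.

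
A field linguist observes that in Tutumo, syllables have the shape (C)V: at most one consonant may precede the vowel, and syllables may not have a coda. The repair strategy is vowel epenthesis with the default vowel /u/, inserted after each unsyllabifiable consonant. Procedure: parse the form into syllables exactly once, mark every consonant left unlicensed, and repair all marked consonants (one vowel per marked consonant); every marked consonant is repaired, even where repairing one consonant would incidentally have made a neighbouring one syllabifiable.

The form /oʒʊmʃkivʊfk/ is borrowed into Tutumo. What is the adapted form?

oʒʊmuʃukivʊfuku

The consonants /m/, /ʃ/, /f/, /k/ cannot be parsed into a legal (C)V syllable (no codas are permitted; onsets are limited to one consonant).
Epenthesis after each stranded consonant: /m/ → /mu/, /ʃ/ → /ʃu/, /f/ → /fu/, /k/ → /ku/.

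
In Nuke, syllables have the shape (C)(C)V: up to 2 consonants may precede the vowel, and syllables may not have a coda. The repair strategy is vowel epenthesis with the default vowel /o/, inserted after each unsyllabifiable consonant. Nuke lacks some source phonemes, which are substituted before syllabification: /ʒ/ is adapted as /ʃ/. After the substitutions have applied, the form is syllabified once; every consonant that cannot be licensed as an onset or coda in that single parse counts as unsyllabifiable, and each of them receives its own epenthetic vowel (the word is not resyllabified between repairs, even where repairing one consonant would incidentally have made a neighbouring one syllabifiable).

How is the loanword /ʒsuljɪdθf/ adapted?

Substitution: /ʒ/ → /ʃ/, giving /ʃsuljɪdθf/.
Syllabifying with onset maximization leaves /d/, /θ/, /f/ stranded (no codas are permitted; onsets may contain at most 2 consonants).
Epenthesis after each stranded consonant: /d/ → /do/, /θ/ → /θo/, /f/ → /fo/.

ʃsuljɪdoθofo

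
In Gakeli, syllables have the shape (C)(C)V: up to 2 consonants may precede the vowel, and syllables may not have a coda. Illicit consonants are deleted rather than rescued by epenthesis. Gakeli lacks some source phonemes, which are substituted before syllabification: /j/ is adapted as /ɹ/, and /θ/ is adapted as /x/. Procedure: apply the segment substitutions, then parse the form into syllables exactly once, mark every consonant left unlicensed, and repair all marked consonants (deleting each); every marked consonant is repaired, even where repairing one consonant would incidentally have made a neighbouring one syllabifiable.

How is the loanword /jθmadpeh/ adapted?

Substitution: /j/ → /ɹ/, /θ/ → /x/, giving /ɹxmadpeh/.
Syllabifying with onset maximization leaves /ɹ/, /h/ stranded (no codas are permitted; onsets may contain at most 2 consonants).
Deletion applies to /ɹ/, /h/.

xmadpe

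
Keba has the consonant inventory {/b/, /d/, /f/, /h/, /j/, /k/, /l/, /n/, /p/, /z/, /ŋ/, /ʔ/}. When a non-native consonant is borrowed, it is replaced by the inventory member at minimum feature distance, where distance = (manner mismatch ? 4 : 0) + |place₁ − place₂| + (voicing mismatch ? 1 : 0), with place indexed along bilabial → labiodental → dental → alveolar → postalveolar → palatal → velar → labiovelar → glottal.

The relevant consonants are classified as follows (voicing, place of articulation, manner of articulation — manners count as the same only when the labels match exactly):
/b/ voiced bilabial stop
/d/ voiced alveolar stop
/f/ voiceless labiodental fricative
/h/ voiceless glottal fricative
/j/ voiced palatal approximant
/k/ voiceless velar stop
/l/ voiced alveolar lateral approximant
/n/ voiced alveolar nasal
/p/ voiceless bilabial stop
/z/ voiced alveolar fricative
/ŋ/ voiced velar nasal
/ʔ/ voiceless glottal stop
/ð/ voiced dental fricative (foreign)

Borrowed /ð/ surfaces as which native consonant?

z

/z/ is closest: same manner (fricative), place distance 1 (dental→alveolar), same voicing; total 1. Next closest is /f/ at distance 2.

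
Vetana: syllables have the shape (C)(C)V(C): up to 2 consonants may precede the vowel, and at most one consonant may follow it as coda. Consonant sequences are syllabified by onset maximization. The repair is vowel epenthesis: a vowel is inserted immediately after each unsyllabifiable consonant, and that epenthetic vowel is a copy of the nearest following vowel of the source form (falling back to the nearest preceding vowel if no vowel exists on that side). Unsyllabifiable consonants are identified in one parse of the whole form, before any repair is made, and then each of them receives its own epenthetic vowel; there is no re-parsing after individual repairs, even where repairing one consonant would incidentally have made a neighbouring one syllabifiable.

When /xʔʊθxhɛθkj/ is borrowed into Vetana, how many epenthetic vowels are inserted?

The unsyllabifiable consonants are /k/, /j/; each receives one epenthetic vowel.

2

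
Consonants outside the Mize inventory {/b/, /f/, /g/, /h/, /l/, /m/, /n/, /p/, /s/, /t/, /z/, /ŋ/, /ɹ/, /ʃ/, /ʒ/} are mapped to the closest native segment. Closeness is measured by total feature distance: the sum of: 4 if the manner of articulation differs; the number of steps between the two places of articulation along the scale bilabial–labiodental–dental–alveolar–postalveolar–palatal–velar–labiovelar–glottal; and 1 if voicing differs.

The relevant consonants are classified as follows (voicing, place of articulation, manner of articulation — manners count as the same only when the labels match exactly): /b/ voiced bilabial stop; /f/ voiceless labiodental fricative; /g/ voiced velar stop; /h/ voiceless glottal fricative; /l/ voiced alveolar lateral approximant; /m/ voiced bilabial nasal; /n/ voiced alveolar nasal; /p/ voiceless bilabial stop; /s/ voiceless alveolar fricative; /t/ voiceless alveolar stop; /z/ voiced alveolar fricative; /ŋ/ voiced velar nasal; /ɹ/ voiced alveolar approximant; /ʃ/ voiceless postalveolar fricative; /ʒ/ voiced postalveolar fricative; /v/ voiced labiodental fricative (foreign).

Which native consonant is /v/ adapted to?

/f/ is closest: same manner (fricative), place distance 0 (labiodental→labiodental), voicing differs (+1); total 1. Next closest is /z/ at distance 2.

f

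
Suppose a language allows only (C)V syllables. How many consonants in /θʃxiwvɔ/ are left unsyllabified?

The consonants /θ/, /ʃ/, /w/ cannot be parsed into a legal (C)V syllable (no codas are permitted; onsets are limited to one consonant).

3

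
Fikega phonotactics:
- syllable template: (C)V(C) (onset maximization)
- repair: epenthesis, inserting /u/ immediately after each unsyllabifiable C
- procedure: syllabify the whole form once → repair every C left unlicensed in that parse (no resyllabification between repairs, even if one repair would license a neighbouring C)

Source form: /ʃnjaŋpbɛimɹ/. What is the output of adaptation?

Syllabifying with onset maximization leaves /ʃ/, /n/, /p/, /ɹ/ stranded (at most one coda consonant is licensed; onsets are limited to one consonant).
Each unlicensed consonant becomes the onset of a new syllable: /ʃ/ → /ʃu/, /n/ → /nu/, /p/ → /pu/, /ɹ/ → /ɹu/.

ʃunujaŋpubɛimɹu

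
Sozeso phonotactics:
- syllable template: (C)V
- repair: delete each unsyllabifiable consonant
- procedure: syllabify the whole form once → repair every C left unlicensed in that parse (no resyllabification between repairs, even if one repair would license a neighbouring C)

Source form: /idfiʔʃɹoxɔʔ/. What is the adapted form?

ifiɹoxɔ

Under (C)V, the unsyllabifiable consonants are /d/, /ʔ/, /ʃ/, /ʔ/ (no codas are permitted; onsets are limited to one consonant).
Deleting the stranded consonants removes /d/, /ʔ/, /ʃ/, /ʔ/.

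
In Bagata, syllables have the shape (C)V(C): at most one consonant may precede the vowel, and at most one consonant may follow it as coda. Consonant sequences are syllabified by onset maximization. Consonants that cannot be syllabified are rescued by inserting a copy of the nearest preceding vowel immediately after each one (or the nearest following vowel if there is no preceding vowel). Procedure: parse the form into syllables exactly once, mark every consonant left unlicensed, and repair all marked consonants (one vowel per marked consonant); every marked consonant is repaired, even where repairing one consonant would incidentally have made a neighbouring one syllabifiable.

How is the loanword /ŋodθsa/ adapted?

Syllabifying with onset maximization leaves /θ/ stranded (at most one coda consonant is licensed; onsets are limited to one consonant).
Inserting the epenthetic vowel yields /θ/ → /θo/.

ŋodθosa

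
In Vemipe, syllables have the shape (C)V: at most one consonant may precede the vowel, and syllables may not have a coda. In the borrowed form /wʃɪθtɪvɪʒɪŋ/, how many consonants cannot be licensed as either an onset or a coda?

3

Under (C)V, the unsyllabifiable consonants are /w/, /θ/, /ŋ/ (no codas are permitted; onsets are limited to one consonant).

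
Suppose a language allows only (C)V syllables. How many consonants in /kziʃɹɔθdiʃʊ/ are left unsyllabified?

Syllabifying with onset maximization leaves /k/, /ʃ/, /θ/ stranded (no codas are permitted; onsets are limited to one consonant).

3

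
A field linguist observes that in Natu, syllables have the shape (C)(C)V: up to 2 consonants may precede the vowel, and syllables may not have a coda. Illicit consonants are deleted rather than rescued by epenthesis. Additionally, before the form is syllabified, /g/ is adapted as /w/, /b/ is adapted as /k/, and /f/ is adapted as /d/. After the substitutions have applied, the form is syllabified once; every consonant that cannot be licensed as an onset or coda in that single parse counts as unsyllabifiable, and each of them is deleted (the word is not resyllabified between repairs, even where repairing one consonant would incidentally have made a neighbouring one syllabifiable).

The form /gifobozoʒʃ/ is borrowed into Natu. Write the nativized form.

widokozo

Substitution: /g/ → /w/, /f/ → /d/, /b/ → /k/, giving /widokozoʒʃ/.
The consonants /ʒ/, /ʃ/ cannot be parsed into a legal (C)(C)V syllable (no codas are permitted; onsets may contain at most 2 consonants).
Each unlicensed consonant is deleted: /ʒ/, /ʃ/.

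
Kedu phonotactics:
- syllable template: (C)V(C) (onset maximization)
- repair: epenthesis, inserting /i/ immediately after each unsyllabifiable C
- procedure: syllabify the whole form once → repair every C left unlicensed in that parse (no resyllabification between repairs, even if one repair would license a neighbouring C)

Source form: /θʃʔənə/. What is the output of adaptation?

θiʃiʔənə

Syllabifying with onset maximization leaves /θ/, /ʃ/ stranded (at most one coda consonant is licensed; onsets are limited to one consonant).
Epenthesis after each stranded consonant: /θ/ → /θi/, /ʃ/ → /ʃi/.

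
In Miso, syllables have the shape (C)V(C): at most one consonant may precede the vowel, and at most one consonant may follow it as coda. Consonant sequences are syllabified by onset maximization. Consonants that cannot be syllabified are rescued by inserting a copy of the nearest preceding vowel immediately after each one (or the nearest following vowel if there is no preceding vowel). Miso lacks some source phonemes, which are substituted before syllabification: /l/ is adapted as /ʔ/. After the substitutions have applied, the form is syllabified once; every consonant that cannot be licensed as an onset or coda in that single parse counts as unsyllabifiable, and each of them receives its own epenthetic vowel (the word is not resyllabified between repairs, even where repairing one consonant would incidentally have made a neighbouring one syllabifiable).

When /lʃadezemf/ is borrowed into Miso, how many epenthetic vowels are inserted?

2

After substitution the input is /ʔʃadezemf/.
The unsyllabifiable consonants are /ʔ/, /f/; each receives one epenthetic vowel.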